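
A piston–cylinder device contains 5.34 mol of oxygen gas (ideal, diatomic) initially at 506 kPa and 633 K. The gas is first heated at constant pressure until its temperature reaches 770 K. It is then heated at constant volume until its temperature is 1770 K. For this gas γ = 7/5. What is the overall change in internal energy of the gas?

126000 J

V₁ = nRT₁/P₁ = 5.34×8.314×633/506 = 55.5 L.
Step 1 — Isobaric: P stays 506 kPa; V/T = const ⇒ T₂ = 770 K, V₂ = 67.6 L.
W = PΔV = 506×(67.6−55.5) kPa·L = 6080 J.
ΔU = nCvΔT = 5.34×20.8×(770−633) = 15200 J.
Q = ΔU + W = nCpΔT = 21300 J.
State after step 1: P = 506 kPa, V = 67.6 L, T = 770 K.
Step 2 — Isochoric: V stays 67.6 L; P/T = const ⇒ T₂ = 1770 K, P₂ = 1160 kPa.
W = 0 (no volume change).
ΔU = nCvΔT = 5.34×20.8×(1770−770) = 111000 J.
Q = ΔU = 111000 J.
Net over both steps: W = 6080 J, Q = 132000 J, ΔU = 126000 J.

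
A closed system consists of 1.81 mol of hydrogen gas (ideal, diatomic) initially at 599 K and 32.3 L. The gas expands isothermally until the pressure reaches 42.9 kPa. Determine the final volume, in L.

P₁ = nRT₁/V₁ = 1.81×8.314×599/32.3 = 279 kPa.
Isothermal: T stays 599 K; PV = const ⇒ V₂ = 210 L, P₂ = 42.9 kPa.

210 L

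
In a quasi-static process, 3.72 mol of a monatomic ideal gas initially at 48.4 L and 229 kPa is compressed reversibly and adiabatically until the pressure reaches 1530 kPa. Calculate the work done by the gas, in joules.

T₁ = P₁V₁/(nR) = 229×48.4/(3.72×8.314) = 358 K.
Adiabatic: T₂/T₁ = (P₂/P₁)^((γ−1)/γ) ⇒ T₂ = 358×(6.68)^0.400 = 766 K; V₂ = 15.5 L.
ΔU = nCvΔT = 3.72×12.5×(766−358) = 18900 J.
Q = 0 for an adiabatic process, so W = −ΔU = -18900 J.

-18900 J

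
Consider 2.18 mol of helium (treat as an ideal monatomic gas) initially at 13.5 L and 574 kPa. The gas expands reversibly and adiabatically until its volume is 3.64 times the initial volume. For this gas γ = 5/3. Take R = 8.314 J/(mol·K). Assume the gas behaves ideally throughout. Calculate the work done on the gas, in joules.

T₁ = P₁V₁/(nR) = 574×13.5/(2.18×8.314) = 428 K.
Adiabatic: TV^(γ−1) = const ⇒ T₂ = 428×(0.275)^0.667 = 181 K; PV^γ = const ⇒ P₂ = 66.6 kPa.
ΔU = nCvΔT = 2.18×12.5×(181−428) = -6710 J.
Q = 0 for an adiabatic process, so W = −ΔU = 6710 J.
Work done on the gas = −W_by = -6710 J.

-6710 J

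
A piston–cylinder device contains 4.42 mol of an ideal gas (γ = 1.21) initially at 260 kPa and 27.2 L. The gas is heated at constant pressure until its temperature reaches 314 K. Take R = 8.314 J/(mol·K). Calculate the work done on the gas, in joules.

T₁ = P₁V₁/(nR) = 260×27.2/(4.42×8.314) = 192 K.
Isobaric: P stays 260 kPa; V/T = const ⇒ T₂ = 314 K, V₂ = 44.4 L.
W = PΔV = 260×(44.4−27.2) kPa·L = 4470 J.
Work done on the gas = −W_by = -4470 J.

-4470 J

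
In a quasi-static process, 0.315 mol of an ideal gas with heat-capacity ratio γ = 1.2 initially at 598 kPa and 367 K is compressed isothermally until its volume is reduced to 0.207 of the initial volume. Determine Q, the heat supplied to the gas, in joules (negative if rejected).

V₁ = nRT₁/P₁ = 0.315×8.314×367/598 = 1.61 L.
Isothermal: T stays 367 K; PV = const ⇒ V₂ = 0.333 L, P₂ = 2890 kPa.
ΔU = 0 (ideal gas, T constant).
W = nRT ln(V₂/V₁) = 0.315×8.314×367×ln(0.207) = -1510 J.
Q = ΔU + W = -1510 J.

-1510 J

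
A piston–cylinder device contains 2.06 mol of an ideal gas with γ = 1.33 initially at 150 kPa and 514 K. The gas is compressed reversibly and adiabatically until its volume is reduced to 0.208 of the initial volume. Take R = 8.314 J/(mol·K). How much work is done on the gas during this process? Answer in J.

18100 J

V₁ = nRT₁/P₁ = 2.06×8.314×514/150 = 58.7 L.
Adiabatic: TV^(γ−1) = const ⇒ T₂ = 514×(4.81)^0.330 = 863 K; PV^γ = const ⇒ P₂ = 1210 kPa.
ΔU = nCvΔT = 2.06×25.2×(863−514) = 18100 J.
Q = 0 for an adiabatic process, so W = −ΔU = -18100 J.
Work done on the gas = −W_by = 18100 J.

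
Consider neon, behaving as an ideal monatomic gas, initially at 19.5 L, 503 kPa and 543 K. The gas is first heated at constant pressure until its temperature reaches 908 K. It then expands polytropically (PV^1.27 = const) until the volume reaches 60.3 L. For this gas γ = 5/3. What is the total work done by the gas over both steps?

15900 J

n = P₁V₁/(RT₁) = 503×19.5/(8.314×543) = 2.17 mol.
Step 1 — Isobaric: P stays 503 kPa; V/T = const ⇒ T₂ = 908 K, V₂ = 32.6 L.
W = PΔV = 503×(32.6−19.5) kPa·L = 6590 J.
ΔU = nCvΔT = 2.17×12.5×(908−543) = 9890 J.
Q = ΔU + W = nCpΔT = 16500 J.
State after step 1: P = 503 kPa, V = 32.6 L, T = 908 K.
Step 2 — Polytropic n=1.27: T₂ = T₁(V₁/V₂)^(n−1) = 908×(0.541)^0.27 = 769 K; P₂ = P₁(V₁/V₂)^n = 230 kPa.
W = (P₁V₁−P₂V₂)/(n−1) = (503×32.6−230×60.3)/0.27 = 9290 J.
ΔU = nCvΔT = 2.17×12.5×(769−908) = -3760 J.
Q = ΔU + W = 5530 J.
Net over both steps: W = 15900 J, Q = 22000 J, ΔU = 6130 J.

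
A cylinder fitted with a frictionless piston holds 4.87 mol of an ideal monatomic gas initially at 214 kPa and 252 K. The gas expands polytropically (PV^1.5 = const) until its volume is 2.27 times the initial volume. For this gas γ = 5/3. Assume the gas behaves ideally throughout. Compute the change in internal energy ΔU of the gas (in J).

V₁ = nRT₁/P₁ = 4.87×8.314×252/214 = 47.7 L.
Polytropic n=1.5: T₂ = T₁(V₁/V₂)^(n−1) = 252×(0.441)^0.50 = 167 K; P₂ = P₁(V₁/V₂)^n = 62.6 kPa.
For an ideal gas ΔU = nCvΔT with Cv = (3/2)R = 12.5 J/(mol·K).
ΔU = 4.87×12.5×(167−252) = -5150 J.

-5150 J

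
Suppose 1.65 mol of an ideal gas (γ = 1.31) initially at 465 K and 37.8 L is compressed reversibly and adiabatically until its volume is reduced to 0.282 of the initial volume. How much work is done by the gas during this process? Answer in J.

-9890 J

P₁ = nRT₁/V₁ = 1.65×8.314×465/37.8 = 169 kPa.
Adiabatic: TV^(γ−1) = const ⇒ T₂ = 465×(3.55)^0.310 = 688 K; PV^γ = const ⇒ P₂ = 886 kPa.
ΔU = nCvΔT = 1.65×26.8×(688−465) = 9890 J.
Q = 0 for an adiabatic process, so W = −ΔU = -9890 J.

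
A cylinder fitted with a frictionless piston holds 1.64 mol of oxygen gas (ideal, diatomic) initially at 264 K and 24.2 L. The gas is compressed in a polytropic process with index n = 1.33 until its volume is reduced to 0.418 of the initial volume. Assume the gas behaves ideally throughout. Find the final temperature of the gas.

P₁ = nRT₁/V₁ = 1.64×8.314×264/24.2 = 149 kPa.
Polytropic n=1.33: T₂ = T₁(V₁/V₂)^(n−1) = 264×(2.39)^0.33 = 352 K; P₂ = P₁(V₁/V₂)^n = 475 kPa.

352 K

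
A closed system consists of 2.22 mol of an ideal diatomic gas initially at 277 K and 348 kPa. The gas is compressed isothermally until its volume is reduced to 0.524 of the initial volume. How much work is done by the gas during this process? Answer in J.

-3300 J

V₁ = nRT₁/P₁ = 2.22×8.314×277/348 = 14.7 L.
Isothermal: T stays 277 K; PV = const ⇒ V₂ = 7.70 L, P₂ = 664 kPa.
W = nRT ln(V₂/V₁) = 2.22×8.314×277×ln(0.524) = -3300 J.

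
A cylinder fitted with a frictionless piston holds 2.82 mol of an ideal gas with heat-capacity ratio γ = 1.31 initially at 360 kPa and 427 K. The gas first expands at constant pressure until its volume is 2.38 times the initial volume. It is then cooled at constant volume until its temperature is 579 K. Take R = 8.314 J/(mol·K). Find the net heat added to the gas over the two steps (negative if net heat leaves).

25300 J

V₁ = nRT₁/P₁ = 2.82×8.314×427/360 = 27.8 L.
Step 1 — Isobaric: P stays 360 kPa; V/T = const ⇒ T₂ = 1020 K, V₂ = 66.2 L.
W = PΔV = 360×(66.2−27.8) kPa·L = 13800 J.
ΔU = nCvΔT = 2.82×26.8×(1020−427) = 44600 J.
Q = ΔU + W = nCpΔT = 58400 J.
State after step 1: P = 360 kPa, V = 66.2 L, T = 1020 K.
Step 2 — Isochoric: V stays 66.2 L; P/T = const ⇒ T₂ = 579 K, P₂ = 205 kPa.
W = 0 (no volume change).
ΔU = nCvΔT = 2.82×26.8×(579−1020) = -33100 J.
Q = ΔU = -33100 J.
Net over both steps: W = 13800 J, Q = 25300 J, ΔU = 11500 J.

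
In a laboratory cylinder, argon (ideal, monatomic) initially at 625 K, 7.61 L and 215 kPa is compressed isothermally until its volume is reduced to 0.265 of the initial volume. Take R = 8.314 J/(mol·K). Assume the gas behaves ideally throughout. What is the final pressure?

Isothermal: T stays 625 K; PV = const ⇒ V₂ = 2.02 L, P₂ = 811 kPa.

811 kPa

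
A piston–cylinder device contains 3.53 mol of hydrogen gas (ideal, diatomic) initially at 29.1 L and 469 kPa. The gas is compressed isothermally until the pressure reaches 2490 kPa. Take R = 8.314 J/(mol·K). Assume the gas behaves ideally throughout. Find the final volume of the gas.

5.48 L

T₁ = P₁V₁/(nR) = 469×29.1/(3.53×8.314) = 465 K.
Isothermal: T stays 465 K; PV = const ⇒ V₂ = 5.48 L, P₂ = 2490 kPa.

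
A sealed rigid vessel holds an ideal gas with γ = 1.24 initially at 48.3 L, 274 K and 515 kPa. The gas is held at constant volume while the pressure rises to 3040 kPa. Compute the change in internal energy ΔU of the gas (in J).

n = P₁V₁/(RT₁) = 515×48.3/(8.314×274) = 10.9 mol.
Isochoric: V stays 48.3 L; P/T = const ⇒ T₂ = 1620 K, P₂ = 3040 kPa.
For an ideal gas ΔU = nCvΔT with Cv = R/(γ−1) = 34.6 J/(mol·K).
ΔU = 10.9×34.6×(1620−274) = 508000 J.

508000 J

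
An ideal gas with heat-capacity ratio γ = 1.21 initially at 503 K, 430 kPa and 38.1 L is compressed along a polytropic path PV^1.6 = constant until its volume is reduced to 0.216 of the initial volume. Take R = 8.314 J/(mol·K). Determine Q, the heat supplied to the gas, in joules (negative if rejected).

n = P₁V₁/(RT₁) = 430×38.1/(8.314×503) = 3.92 mol.
Polytropic n=1.6: T₂ = T₁(V₁/V₂)^(n−1) = 503×(4.63)^0.60 = 1260 K; P₂ = P₁(V₁/V₂)^n = 4990 kPa.
W = (P₁V₁−P₂V₂)/(n−1) = (430×38.1−4990×8.23)/0.60 = -41200 J.
ΔU = nCvΔT = 3.92×39.6×(1260−503) = 118000 J.
Q = ΔU + W = 76500 J.

76500 J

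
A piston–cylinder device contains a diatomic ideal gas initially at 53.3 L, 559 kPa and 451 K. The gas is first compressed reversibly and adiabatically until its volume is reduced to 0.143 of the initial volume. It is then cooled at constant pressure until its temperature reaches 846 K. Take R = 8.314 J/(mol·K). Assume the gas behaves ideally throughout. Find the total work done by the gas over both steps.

n = P₁V₁/(RT₁) = 559×53.3/(8.314×451) = 7.95 mol.
Step 1 — Adiabatic: TV^(γ−1) = const ⇒ T₂ = 451×(6.99)^0.400 = 982 K; PV^γ = const ⇒ P₂ = 8510 kPa.
ΔU = nCvΔT = 7.95×20.8×(982−451) = 87700 J.
Q = 0 for an adiabatic process, so W = −ΔU = -87700 J.
State after step 1: P = 8510 kPa, V = 7.62 L, T = 982 K.
Step 2 — Isobaric: P stays 8510 kPa; V/T = const ⇒ T₂ = 846 K, V₂ = 6.57 L.
W = PΔV = 8510×(6.57−7.62) kPa·L = -8970 J.
ΔU = nCvΔT = 7.95×20.8×(846−982) = -22400 J.
Q = ΔU + W = nCpΔT = -31400 J.
Net over both steps: W = -96600 J, Q = -31400 J, ΔU = 65200 J.

-96600 J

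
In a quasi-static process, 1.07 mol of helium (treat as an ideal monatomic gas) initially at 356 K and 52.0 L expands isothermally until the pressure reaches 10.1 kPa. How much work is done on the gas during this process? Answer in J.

-5690 J

P₁ = nRT₁/V₁ = 1.07×8.314×356/52.0 = 60.9 kPa.
Isothermal: T stays 356 K; PV = const ⇒ V₂ = 314 L, P₂ = 10.1 kPa.
W = nRT ln(V₂/V₁) = 1.07×8.314×356×ln(6.03) = 5690 J.
Work done on the gas = −W_by = -5690 J.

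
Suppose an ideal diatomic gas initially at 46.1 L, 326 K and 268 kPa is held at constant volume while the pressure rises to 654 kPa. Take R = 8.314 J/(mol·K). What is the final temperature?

Isochoric: V stays 46.1 L; P/T = const ⇒ T₂ = 796 K, P₂ = 654 kPa.

796 K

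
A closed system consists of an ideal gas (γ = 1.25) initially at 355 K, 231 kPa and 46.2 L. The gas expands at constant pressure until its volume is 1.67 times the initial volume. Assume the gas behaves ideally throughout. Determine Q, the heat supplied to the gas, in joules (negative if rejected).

35800 J

n = P₁V₁/(RT₁) = 231×46.2/(8.314×355) = 3.62 mol.
Isobaric: P stays 231 kPa; V/T = const ⇒ T₂ = 593 K, V₂ = 77.2 L.
W = PΔV = 231×(77.2−46.2) kPa·L = 7150 J.
ΔU = nCvΔT = 3.62×33.3×(593−355) = 28600 J.
Q = ΔU + W = nCpΔT = 35800 J.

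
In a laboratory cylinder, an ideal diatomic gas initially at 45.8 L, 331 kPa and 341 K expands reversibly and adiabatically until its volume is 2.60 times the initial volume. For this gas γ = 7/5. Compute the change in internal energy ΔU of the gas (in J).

-12000 J

n = P₁V₁/(RT₁) = 331×45.8/(8.314×341) = 5.35 mol.
Adiabatic: TV^(γ−1) = const ⇒ T₂ = 341×(0.385)^0.400 = 233 K; PV^γ = const ⇒ P₂ = 86.9 kPa.
For an ideal gas ΔU = nCvΔT with Cv = (5/2)R = 20.8 J/(mol·K).
ΔU = 5.35×20.8×(233−341) = -12000 J.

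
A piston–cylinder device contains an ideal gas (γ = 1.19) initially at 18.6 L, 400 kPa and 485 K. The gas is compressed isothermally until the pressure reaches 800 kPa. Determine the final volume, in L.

9.30 L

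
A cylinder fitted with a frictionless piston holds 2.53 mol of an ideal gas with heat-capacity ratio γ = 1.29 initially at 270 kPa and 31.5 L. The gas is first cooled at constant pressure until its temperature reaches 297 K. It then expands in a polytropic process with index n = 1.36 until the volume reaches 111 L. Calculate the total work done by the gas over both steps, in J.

T₁ = P₁V₁/(nR) = 270×31.5/(2.53×8.314) = 404 K.
Step 1 — Isobaric: P stays 270 kPa; V/T = const ⇒ T₂ = 297 K, V₂ = 23.1 L.
W = PΔV = 270×(23.1−31.5) kPa·L = -2260 J.
ΔU = nCvΔT = 2.53×28.7×(297−404) = -7790 J.
Q = ΔU + W = nCpΔT = -10000 J.
State after step 1: P = 270 kPa, V = 23.1 L, T = 297 K.
Step 2 — Polytropic n=1.36: T₂ = T₁(V₁/V₂)^(n−1) = 297×(0.208)^0.36 = 169 K; P₂ = P₁(V₁/V₂)^n = 32.0 kPa.
W = (P₁V₁−P₂V₂)/(n−1) = (270×23.1−32.0×111)/0.36 = 7490 J.
ΔU = nCvΔT = 2.53×28.7×(169−297) = -9290 J.
Q = ΔU + W = -1810 J.
Net over both steps: W = 5230 J, Q = -11900 J, ΔU = -17100 J.

5230 J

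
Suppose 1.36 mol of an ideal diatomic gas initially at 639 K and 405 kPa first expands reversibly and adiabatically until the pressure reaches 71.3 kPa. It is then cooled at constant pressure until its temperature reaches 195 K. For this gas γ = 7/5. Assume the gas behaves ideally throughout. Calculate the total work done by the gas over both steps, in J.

V₁ = nRT₁/P₁ = 1.36×8.314×639/405 = 17.8 L.
Step 1 — Adiabatic: T₂/T₁ = (P₂/P₁)^((γ−1)/γ) ⇒ T₂ = 639×(0.176)^0.286 = 389 K; V₂ = 61.7 L.
ΔU = nCvΔT = 1.36×20.8×(389−639) = -7070 J.
Q = 0 for an adiabatic process, so W = −ΔU = 7070 J.
State after step 1: P = 71.3 kPa, V = 61.7 L, T = 389 K.
Step 2 — Isobaric: P stays 71.3 kPa; V/T = const ⇒ T₂ = 195 K, V₂ = 30.9 L.
W = PΔV = 71.3×(30.9−61.7) kPa·L = -2190 J.
ΔU = nCvΔT = 1.36×20.8×(195−389) = -5480 J.
Q = ΔU + W = nCpΔT = -7680 J.
Net over both steps: W = 4870 J, Q = -7680 J, ΔU = -12600 J.

4870 J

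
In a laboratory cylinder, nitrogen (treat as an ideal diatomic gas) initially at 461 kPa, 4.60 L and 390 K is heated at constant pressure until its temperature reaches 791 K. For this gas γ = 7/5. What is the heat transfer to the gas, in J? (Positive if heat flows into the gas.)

7630 J

n = P₁V₁/(RT₁) = 461×4.60/(8.314×390) = 0.654 mol.
Isobaric: P stays 461 kPa; V/T = const ⇒ T₂ = 791 K, V₂ = 9.33 L.
W = PΔV = 461×(9.33−4.60) kPa·L = 2180 J.
ΔU = nCvΔT = 0.654×20.8×(791−390) = 5450 J.
Q = ΔU + W = nCpΔT = 7630 J.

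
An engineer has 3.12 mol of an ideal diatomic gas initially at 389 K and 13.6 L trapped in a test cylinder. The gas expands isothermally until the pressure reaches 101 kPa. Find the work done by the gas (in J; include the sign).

P₁ = nRT₁/V₁ = 3.12×8.314×389/13.6 = 742 kPa.
Isothermal: T stays 389 K; PV = const ⇒ V₂ = 99.9 L, P₂ = 101 kPa.
W = nRT ln(V₂/V₁) = 3.12×8.314×389×ln(7.35) = 20100 J.

20100 J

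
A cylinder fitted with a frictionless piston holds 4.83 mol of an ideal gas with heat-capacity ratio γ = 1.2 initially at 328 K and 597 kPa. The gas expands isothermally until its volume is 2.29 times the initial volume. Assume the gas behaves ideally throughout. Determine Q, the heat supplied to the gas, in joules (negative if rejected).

V₁ = nRT₁/P₁ = 4.83×8.314×328/597 = 22.1 L.
Isothermal: T stays 328 K; PV = const ⇒ V₂ = 50.5 L, P₂ = 261 kPa.
ΔU = 0 (ideal gas, T constant).
W = nRT ln(V₂/V₁) = 4.83×8.314×328×ln(2.29) = 10900 J.
Q = ΔU + W = 10900 J.

10900 J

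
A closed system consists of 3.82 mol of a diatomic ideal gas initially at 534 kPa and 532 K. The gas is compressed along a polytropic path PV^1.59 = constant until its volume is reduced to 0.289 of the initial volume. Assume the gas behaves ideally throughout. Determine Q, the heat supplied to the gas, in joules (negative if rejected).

14700 J

V₁ = nRT₁/P₁ = 3.82×8.314×532/534 = 31.6 L.
Polytropic n=1.59: T₂ = T₁(V₁/V₂)^(n−1) = 532×(3.46)^0.59 = 1110 K; P₂ = P₁(V₁/V₂)^n = 3840 kPa.
W = (P₁V₁−P₂V₂)/(n−1) = (534×31.6−3840×9.14)/0.59 = -30900 J.
ΔU = nCvΔT = 3.82×20.8×(1110−532) = 45600 J.
Q = ΔU + W = 14700 J.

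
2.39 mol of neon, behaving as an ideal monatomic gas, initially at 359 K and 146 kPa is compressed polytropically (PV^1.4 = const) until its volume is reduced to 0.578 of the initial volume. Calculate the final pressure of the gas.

315 kPa

V₁ = nRT₁/P₁ = 2.39×8.314×359/146 = 48.9 L.
Polytropic n=1.4: T₂ = T₁(V₁/V₂)^(n−1) = 359×(1.73)^0.40 = 447 K; P₂ = P₁(V₁/V₂)^n = 315 kPa.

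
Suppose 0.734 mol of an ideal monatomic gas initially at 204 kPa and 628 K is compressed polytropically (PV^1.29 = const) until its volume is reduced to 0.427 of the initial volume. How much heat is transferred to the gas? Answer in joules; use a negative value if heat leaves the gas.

V₁ = nRT₁/P₁ = 0.734×8.314×628/204 = 18.8 L.
Polytropic n=1.29: T₂ = T₁(V₁/V₂)^(n−1) = 628×(2.34)^0.29 = 804 K; P₂ = P₁(V₁/V₂)^n = 611 kPa.
W = (P₁V₁−P₂V₂)/(n−1) = (204×18.8−611×8.02)/0.29 = -3700 J.
ΔU = nCvΔT = 0.734×12.5×(804−628) = 1610 J.
Q = ΔU + W = -2090 J.

-2090 J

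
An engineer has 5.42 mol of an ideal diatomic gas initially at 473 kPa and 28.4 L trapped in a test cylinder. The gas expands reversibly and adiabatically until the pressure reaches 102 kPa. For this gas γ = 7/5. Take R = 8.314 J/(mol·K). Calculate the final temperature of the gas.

192 K

T₁ = P₁V₁/(nR) = 473×28.4/(5.42×8.314) = 298 K.
Adiabatic: T₂/T₁ = (P₂/P₁)^((γ−1)/γ) ⇒ T₂ = 298×(0.216)^0.286 = 192 K; V₂ = 85.0 L.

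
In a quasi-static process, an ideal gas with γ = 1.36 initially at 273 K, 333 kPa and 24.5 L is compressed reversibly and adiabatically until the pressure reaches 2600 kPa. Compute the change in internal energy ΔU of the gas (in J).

16400 J

n = P₁V₁/(RT₁) = 333×24.5/(8.314×273) = 3.59 mol.
Adiabatic: T₂/T₁ = (P₂/P₁)^((γ−1)/γ) ⇒ T₂ = 273×(7.81)^0.265 = 470 K; V₂ = 5.41 L.
For an ideal gas ΔU = nCvΔT with Cv = R/(γ−1) = 23.1 J/(mol·K).
ΔU = 3.59×23.1×(470−273) = 16400 J.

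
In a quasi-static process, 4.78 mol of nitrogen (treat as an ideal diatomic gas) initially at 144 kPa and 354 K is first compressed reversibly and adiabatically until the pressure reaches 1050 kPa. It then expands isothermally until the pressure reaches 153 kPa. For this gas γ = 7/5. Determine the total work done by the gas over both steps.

V₁ = nRT₁/P₁ = 4.78×8.314×354/144 = 97.7 L.
Step 1 — Adiabatic: T₂/T₁ = (P₂/P₁)^((γ−1)/γ) ⇒ T₂ = 354×(7.29)^0.286 = 624 K; V₂ = 23.6 L.
ΔU = nCvΔT = 4.78×20.8×(624−354) = 26900 J.
Q = 0 for an adiabatic process, so W = −ΔU = -26900 J.
State after step 1: P = 1050 kPa, V = 23.6 L, T = 624 K.
Step 2 — Isothermal: T stays 624 K; PV = const ⇒ V₂ = 162 L, P₂ = 153 kPa.
ΔU = 0 (ideal gas, T constant).
W = nRT ln(V₂/V₁) = 4.78×8.314×624×ln(6.86) = 47800 J.
Q = ΔU + W = 47800 J.
Net over both steps: W = 20900 J, Q = 47800 J, ΔU = 26900 J.

20900 J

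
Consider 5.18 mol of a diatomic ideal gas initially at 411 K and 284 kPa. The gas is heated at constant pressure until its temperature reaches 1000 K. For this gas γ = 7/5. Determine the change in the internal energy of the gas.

V₁ = nRT₁/P₁ = 5.18×8.314×411/284 = 62.3 L.
Isobaric: P stays 284 kPa; V/T = const ⇒ T₂ = 1000 K, V₂ = 152 L.
For an ideal gas ΔU = nCvΔT with Cv = (5/2)R = 20.8 J/(mol·K).
ΔU = 5.18×20.8×(1000−411) = 63400 J.

63400 J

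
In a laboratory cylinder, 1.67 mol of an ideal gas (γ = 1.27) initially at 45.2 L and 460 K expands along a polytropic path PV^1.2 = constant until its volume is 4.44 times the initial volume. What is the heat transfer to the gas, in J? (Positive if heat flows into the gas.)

P₁ = nRT₁/V₁ = 1.67×8.314×460/45.2 = 141 kPa.
Polytropic n=1.2: T₂ = T₁(V₁/V₂)^(n−1) = 460×(0.225)^0.20 = 341 K; P₂ = P₁(V₁/V₂)^n = 23.6 kPa.
W = (P₁V₁−P₂V₂)/(n−1) = (141×45.2−23.6×201)/0.20 = 8230 J.
ΔU = nCvΔT = 1.67×30.8×(341−460) = -6100 J.
Q = ΔU + W = 2130 J.

2130 J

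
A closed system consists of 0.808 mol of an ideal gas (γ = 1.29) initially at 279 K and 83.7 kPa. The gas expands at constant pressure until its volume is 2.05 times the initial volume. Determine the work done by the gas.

1970 J

V₁ = nRT₁/P₁ = 0.808×8.314×279/83.7 = 22.4 L.
Isobaric: P stays 83.7 kPa; V/T = const ⇒ T₂ = 572 K, V₂ = 45.9 L.
W = PΔV = 83.7×(45.9−22.4) kPa·L = 1970 J.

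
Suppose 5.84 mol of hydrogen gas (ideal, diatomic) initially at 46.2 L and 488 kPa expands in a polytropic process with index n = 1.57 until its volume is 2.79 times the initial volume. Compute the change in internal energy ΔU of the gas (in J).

T₁ = P₁V₁/(nR) = 488×46.2/(5.84×8.314) = 464 K.
Polytropic n=1.57: T₂ = T₁(V₁/V₂)^(n−1) = 464×(0.358)^0.57 = 259 K; P₂ = P₁(V₁/V₂)^n = 97.5 kPa.
For an ideal gas ΔU = nCvΔT with Cv = (5/2)R = 20.8 J/(mol·K).
ΔU = 5.84×20.8×(259−464) = -25000 J.

-25000 J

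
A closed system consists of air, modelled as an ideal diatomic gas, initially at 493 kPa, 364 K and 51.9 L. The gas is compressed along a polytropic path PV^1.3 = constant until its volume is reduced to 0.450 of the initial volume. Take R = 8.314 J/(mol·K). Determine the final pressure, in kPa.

1390 kPa

Polytropic n=1.3: T₂ = T₁(V₁/V₂)^(n−1) = 364×(2.22)^0.30 = 463 K; P₂ = P₁(V₁/V₂)^n = 1390 kPa.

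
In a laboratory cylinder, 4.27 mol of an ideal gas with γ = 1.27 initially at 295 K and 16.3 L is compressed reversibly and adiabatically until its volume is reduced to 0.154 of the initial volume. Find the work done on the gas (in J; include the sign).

25500 J

P₁ = nRT₁/V₁ = 4.27×8.314×295/16.3 = 642 kPa.
Adiabatic: TV^(γ−1) = const ⇒ T₂ = 295×(6.49)^0.270 = 489 K; PV^γ = const ⇒ P₂ = 6910 kPa.
ΔU = nCvΔT = 4.27×30.8×(489−295) = 25500 J.
Q = 0 for an adiabatic process, so W = −ΔU = -25500 J.
Work done on the gas = −W_by = 25500 J.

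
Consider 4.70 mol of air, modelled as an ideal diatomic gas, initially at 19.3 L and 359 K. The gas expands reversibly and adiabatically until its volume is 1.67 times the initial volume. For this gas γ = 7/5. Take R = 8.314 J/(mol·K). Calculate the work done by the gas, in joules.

6500 J

P₁ = nRT₁/V₁ = 4.70×8.314×359/19.3 = 727 kPa.
Adiabatic: TV^(γ−1) = const ⇒ T₂ = 359×(0.599)^0.400 = 292 K; PV^γ = const ⇒ P₂ = 355 kPa.
ΔU = nCvΔT = 4.70×20.8×(292−359) = -6500 J.
Q = 0 for an adiabatic process, so W = −ΔU = 6500 J.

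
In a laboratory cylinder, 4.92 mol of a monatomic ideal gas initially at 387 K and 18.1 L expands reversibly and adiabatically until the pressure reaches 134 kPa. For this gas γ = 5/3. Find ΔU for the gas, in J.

-12500 J

P₁ = nRT₁/V₁ = 4.92×8.314×387/18.1 = 875 kPa.
Adiabatic: T₂/T₁ = (P₂/P₁)^((γ−1)/γ) ⇒ T₂ = 387×(0.153)^0.400 = 183 K; V₂ = 55.8 L.
For an ideal gas ΔU = nCvΔT with Cv = (3/2)R = 12.5 J/(mol·K).
ΔU = 4.92×12.5×(183−387) = -12500 J.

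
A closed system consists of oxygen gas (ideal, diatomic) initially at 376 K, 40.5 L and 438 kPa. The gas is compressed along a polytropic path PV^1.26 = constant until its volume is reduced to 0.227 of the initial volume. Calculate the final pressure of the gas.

Polytropic n=1.26: T₂ = T₁(V₁/V₂)^(n−1) = 376×(4.41)^0.26 = 553 K; P₂ = P₁(V₁/V₂)^n = 2840 kPa.

2840 kPa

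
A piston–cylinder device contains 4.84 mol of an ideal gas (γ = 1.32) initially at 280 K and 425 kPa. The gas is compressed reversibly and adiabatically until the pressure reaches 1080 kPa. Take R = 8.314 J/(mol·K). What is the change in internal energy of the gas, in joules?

8930 J

V₁ = nRT₁/P₁ = 4.84×8.314×280/425 = 26.5 L.
Adiabatic: T₂/T₁ = (P₂/P₁)^((γ−1)/γ) ⇒ T₂ = 280×(2.54)^0.242 = 351 K; V₂ = 13.1 L.
For an ideal gas ΔU = nCvΔT with Cv = R/(γ−1) = 26.0 J/(mol·K).
ΔU = 4.84×26.0×(351−280) = 8930 J.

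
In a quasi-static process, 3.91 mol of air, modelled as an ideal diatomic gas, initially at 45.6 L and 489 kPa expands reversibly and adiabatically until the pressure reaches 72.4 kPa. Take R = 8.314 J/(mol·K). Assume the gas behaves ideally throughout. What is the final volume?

178 L

T₁ = P₁V₁/(nR) = 489×45.6/(3.91×8.314) = 686 K.
Adiabatic: T₂/T₁ = (P₂/P₁)^((γ−1)/γ) ⇒ T₂ = 686×(0.148)^0.286 = 397 K; V₂ = 178 L.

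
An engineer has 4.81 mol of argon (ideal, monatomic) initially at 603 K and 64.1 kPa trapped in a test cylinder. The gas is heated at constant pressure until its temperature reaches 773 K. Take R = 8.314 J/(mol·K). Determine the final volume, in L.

482 L

V₁ = nRT₁/P₁ = 4.81×8.314×603/64.1 = 376 L.
Isobaric: P stays 64.1 kPa; V/T = const ⇒ T₂ = 773 K, V₂ = 482 L.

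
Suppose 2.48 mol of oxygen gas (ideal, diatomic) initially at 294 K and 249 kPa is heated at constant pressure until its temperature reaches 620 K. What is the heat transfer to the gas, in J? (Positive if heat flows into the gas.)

23500 J

V₁ = nRT₁/P₁ = 2.48×8.314×294/249 = 24.3 L.
Isobaric: P stays 249 kPa; V/T = const ⇒ T₂ = 620 K, V₂ = 51.3 L.
W = PΔV = 249×(51.3−24.3) kPa·L = 6720 J.
ΔU = nCvΔT = 2.48×20.8×(620−294) = 16800 J.
Q = ΔU + W = nCpΔT = 23500 J.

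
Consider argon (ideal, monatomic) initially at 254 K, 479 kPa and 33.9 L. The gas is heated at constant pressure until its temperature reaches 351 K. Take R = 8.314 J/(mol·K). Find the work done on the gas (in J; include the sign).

-6200 J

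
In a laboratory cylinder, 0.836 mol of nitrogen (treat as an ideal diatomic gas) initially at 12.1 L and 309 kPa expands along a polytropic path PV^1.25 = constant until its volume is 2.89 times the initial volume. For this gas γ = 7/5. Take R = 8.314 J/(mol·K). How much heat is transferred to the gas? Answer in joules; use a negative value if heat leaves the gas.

T₁ = P₁V₁/(nR) = 309×12.1/(0.836×8.314) = 538 K.
Polytropic n=1.25: T₂ = T₁(V₁/V₂)^(n−1) = 538×(0.346)^0.25 = 413 K; P₂ = P₁(V₁/V₂)^n = 82.0 kPa.
W = (P₁V₁−P₂V₂)/(n−1) = (309×12.1−82.0×35.0)/0.25 = 3490 J.
ΔU = nCvΔT = 0.836×20.8×(413−538) = -2180 J.
Q = ΔU + W = 1310 J.

1310 J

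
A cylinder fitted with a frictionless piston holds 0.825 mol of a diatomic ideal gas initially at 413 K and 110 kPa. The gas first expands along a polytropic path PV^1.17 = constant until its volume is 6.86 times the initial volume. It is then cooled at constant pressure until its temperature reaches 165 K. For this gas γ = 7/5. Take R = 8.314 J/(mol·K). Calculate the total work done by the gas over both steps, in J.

3740 J

V₁ = nRT₁/P₁ = 0.825×8.314×413/110 = 25.8 L.
Step 1 — Polytropic n=1.17: T₂ = T₁(V₁/V₂)^(n−1) = 413×(0.146)^0.17 = 298 K; P₂ = P₁(V₁/V₂)^n = 11.6 kPa.
W = (P₁V₁−P₂V₂)/(n−1) = (110×25.8−11.6×177)/0.17 = 4650 J.
ΔU = nCvΔT = 0.825×20.8×(298−413) = -1980 J.
Q = ΔU + W = 2670 J.
State after step 1: P = 11.6 kPa, V = 177 L, T = 298 K.
Step 2 — Isobaric: P stays 11.6 kPa; V/T = const ⇒ T₂ = 165 K, V₂ = 97.9 L.
W = PΔV = 11.6×(97.9−177) kPa·L = -910 J.
ΔU = nCvΔT = 0.825×20.8×(165−298) = -2280 J.
Q = ΔU + W = nCpΔT = -3190 J.
Net over both steps: W = 3740 J, Q = -511 J, ΔU = -4250 J.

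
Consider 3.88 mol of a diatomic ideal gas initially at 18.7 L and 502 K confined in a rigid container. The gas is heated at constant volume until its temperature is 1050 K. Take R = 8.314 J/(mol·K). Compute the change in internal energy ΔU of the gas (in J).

P₁ = nRT₁/V₁ = 3.88×8.314×502/18.7 = 866 kPa.
Isochoric: V stays 18.7 L; P/T = const ⇒ T₂ = 1050 K, P₂ = 1810 kPa.
For an ideal gas ΔU = nCvΔT with Cv = (5/2)R = 20.8 J/(mol·K).
ΔU = 3.88×20.8×(1050−502) = 44200 J.

44200 J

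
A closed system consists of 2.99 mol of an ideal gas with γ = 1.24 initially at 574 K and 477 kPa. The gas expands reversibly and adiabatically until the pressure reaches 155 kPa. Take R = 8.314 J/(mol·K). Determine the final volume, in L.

V₁ = nRT₁/P₁ = 2.99×8.314×574/477 = 29.9 L.
Adiabatic: T₂/T₁ = (P₂/P₁)^((γ−1)/γ) ⇒ T₂ = 574×(0.325)^0.194 = 462 K; V₂ = 74.1 L.

74.1 L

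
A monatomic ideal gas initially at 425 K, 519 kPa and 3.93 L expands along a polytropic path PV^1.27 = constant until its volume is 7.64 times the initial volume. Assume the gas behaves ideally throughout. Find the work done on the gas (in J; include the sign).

n = P₁V₁/(RT₁) = 519×3.93/(8.314×425) = 0.577 mol.
Polytropic n=1.27: T₂ = T₁(V₁/V₂)^(n−1) = 425×(0.131)^0.27 = 245 K; P₂ = P₁(V₁/V₂)^n = 39.2 kPa.
W = (P₁V₁−P₂V₂)/(n−1) = (519×3.93−39.2×30.0)/0.27 = 3190 J.
Work done on the gas = −W_by = -3190 J.

-3190 J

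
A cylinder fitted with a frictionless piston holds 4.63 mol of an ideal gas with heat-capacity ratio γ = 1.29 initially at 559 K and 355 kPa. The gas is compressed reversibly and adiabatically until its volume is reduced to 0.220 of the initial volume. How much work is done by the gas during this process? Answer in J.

V₁ = nRT₁/P₁ = 4.63×8.314×559/355 = 60.6 L.
Adiabatic: TV^(γ−1) = const ⇒ T₂ = 559×(4.55)^0.290 = 867 K; PV^γ = const ⇒ P₂ = 2500 kPa.
ΔU = nCvΔT = 4.63×28.7×(867−559) = 40900 J.
Q = 0 for an adiabatic process, so W = −ΔU = -40900 J.

-40900 J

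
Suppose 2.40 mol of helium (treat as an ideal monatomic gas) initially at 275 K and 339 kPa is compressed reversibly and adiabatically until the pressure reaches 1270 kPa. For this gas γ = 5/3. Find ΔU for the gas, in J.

5730 J

V₁ = nRT₁/P₁ = 2.40×8.314×275/339 = 16.2 L.
Adiabatic: T₂/T₁ = (P₂/P₁)^((γ−1)/γ) ⇒ T₂ = 275×(3.75)^0.400 = 466 K; V₂ = 7.33 L.
For an ideal gas ΔU = nCvΔT with Cv = (3/2)R = 12.5 J/(mol·K).
ΔU = 2.40×12.5×(466−275) = 5730 J.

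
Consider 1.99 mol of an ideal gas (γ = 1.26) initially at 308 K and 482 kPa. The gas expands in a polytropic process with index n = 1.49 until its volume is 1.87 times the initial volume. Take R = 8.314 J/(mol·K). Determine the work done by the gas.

V₁ = nRT₁/P₁ = 1.99×8.314×308/482 = 10.6 L.
Polytropic n=1.49: T₂ = T₁(V₁/V₂)^(n−1) = 308×(0.535)^0.49 = 227 K; P₂ = P₁(V₁/V₂)^n = 190 kPa.
W = (P₁V₁−P₂V₂)/(n−1) = (482×10.6−190×19.8)/0.49 = 2750 J.

2750 J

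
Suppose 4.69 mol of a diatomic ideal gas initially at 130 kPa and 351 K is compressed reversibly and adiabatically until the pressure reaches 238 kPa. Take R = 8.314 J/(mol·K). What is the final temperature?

417 K

V₁ = nRT₁/P₁ = 4.69×8.314×351/130 = 105 L.
Adiabatic: T₂/T₁ = (P₂/P₁)^((γ−1)/γ) ⇒ T₂ = 351×(1.83)^0.286 = 417 K; V₂ = 68.4 L.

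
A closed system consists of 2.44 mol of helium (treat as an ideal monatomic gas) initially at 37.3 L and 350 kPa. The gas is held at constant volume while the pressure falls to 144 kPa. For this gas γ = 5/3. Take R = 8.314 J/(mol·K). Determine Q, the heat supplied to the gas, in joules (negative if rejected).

-11500 J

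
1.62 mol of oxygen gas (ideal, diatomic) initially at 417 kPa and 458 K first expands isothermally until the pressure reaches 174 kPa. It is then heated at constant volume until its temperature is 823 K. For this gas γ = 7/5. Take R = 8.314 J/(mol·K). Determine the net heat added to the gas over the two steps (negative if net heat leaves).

17700 J

V₁ = nRT₁/P₁ = 1.62×8.314×458/417 = 14.8 L.
Step 1 — Isothermal: T stays 458 K; PV = const ⇒ V₂ = 35.5 L, P₂ = 174 kPa.
ΔU = 0 (ideal gas, T constant).
W = nRT ln(V₂/V₁) = 1.62×8.314×458×ln(2.40) = 5390 J.
Q = ΔU + W = 5390 J.
State after step 1: P = 174 kPa, V = 35.5 L, T = 458 K.
Step 2 — Isochoric: V stays 35.5 L; P/T = const ⇒ T₂ = 823 K, P₂ = 313 kPa.
W = 0 (no volume change).
ΔU = nCvΔT = 1.62×20.8×(823−458) = 12300 J.
Q = ΔU = 12300 J.
Net over both steps: W = 5390 J, Q = 17700 J, ΔU = 12300 J.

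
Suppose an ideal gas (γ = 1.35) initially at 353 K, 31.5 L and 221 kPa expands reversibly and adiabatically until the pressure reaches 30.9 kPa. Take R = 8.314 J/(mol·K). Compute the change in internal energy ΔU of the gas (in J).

-7950 J

n = P₁V₁/(RT₁) = 221×31.5/(8.314×353) = 2.37 mol.
Adiabatic: T₂/T₁ = (P₂/P₁)^((γ−1)/γ) ⇒ T₂ = 353×(0.140)^0.259 = 212 K; V₂ = 135 L.
For an ideal gas ΔU = nCvΔT with Cv = R/(γ−1) = 23.8 J/(mol·K).
ΔU = 2.37×23.8×(212−353) = -7950 J.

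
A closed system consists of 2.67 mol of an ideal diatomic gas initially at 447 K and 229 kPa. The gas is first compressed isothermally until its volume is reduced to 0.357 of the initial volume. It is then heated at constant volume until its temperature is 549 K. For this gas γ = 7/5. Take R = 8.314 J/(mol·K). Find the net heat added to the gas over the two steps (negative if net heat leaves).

-4560 J

V₁ = nRT₁/P₁ = 2.67×8.314×447/229 = 43.3 L.
Step 1 — Isothermal: T stays 447 K; PV = const ⇒ V₂ = 15.5 L, P₂ = 641 kPa.
ΔU = 0 (ideal gas, T constant).
W = nRT ln(V₂/V₁) = 2.67×8.314×447×ln(0.357) = -10200 J.
Q = ΔU + W = -10200 J.
State after step 1: P = 641 kPa, V = 15.5 L, T = 447 K.
Step 2 — Isochoric: V stays 15.5 L; P/T = const ⇒ T₂ = 549 K, P₂ = 788 kPa.
W = 0 (no volume change).
ΔU = nCvΔT = 2.67×20.8×(549−447) = 5660 J.
Q = ΔU = 5660 J.
Net over both steps: W = -10200 J, Q = -4560 J, ΔU = 5660 J.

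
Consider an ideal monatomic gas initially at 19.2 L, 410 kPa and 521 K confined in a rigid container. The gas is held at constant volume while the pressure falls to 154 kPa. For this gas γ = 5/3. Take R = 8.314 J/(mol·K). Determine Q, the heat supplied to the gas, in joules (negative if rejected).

n = P₁V₁/(RT₁) = 410×19.2/(8.314×521) = 1.82 mol.
Isochoric: V stays 19.2 L; P/T = const ⇒ T₂ = 196 K, P₂ = 154 kPa.
W = 0 (no volume change).
ΔU = nCvΔT = 1.82×12.5×(196−521) = -7370 J.
Q = ΔU = -7370 J.

-7370 J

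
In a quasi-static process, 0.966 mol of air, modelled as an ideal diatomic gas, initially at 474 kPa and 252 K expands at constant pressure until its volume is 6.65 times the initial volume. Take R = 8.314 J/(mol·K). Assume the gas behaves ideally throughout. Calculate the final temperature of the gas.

1680 K

V₁ = nRT₁/P₁ = 0.966×8.314×252/474 = 4.27 L.
Isobaric: P stays 474 kPa; V/T = const ⇒ T₂ = 1680 K, V₂ = 28.4 L.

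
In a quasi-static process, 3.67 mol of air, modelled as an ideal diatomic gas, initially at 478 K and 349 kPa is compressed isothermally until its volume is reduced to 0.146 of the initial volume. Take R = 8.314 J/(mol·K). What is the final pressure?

2390 kPa

V₁ = nRT₁/P₁ = 3.67×8.314×478/349 = 41.8 L.
Isothermal: T stays 478 K; PV = const ⇒ V₂ = 6.10 L, P₂ = 2390 kPa.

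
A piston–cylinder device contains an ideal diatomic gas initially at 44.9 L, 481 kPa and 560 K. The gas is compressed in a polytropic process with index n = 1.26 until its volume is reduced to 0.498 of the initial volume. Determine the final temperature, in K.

Polytropic n=1.26: T₂ = T₁(V₁/V₂)^(n−1) = 560×(2.01)^0.26 = 671 K; P₂ = P₁(V₁/V₂)^n = 1160 kPa.

671 K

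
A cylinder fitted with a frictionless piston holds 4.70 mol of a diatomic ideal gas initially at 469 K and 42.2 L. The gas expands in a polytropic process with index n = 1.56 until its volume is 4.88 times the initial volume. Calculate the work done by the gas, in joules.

19300 J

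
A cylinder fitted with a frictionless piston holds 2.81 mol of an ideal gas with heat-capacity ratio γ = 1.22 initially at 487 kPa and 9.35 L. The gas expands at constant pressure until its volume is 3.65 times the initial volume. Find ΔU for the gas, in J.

54800 J

T₁ = P₁V₁/(nR) = 487×9.35/(2.81×8.314) = 195 K.
Isobaric: P stays 487 kPa; V/T = const ⇒ T₂ = 711 K, V₂ = 34.1 L.
For an ideal gas ΔU = nCvΔT with Cv = R/(γ−1) = 37.8 J/(mol·K).
ΔU = 2.81×37.8×(711−195) = 54800 J.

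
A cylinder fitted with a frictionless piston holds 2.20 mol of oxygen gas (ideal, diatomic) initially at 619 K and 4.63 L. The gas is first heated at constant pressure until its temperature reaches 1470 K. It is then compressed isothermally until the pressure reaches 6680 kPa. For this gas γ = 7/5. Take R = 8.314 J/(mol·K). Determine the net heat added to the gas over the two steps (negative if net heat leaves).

P₁ = nRT₁/V₁ = 2.20×8.314×619/4.63 = 2450 kPa.
Step 1 — Isobaric: P stays 2450 kPa; V/T = const ⇒ T₂ = 1470 K, V₂ = 11.0 L.
W = PΔV = 2450×(11.0−4.63) kPa·L = 15600 J.
ΔU = nCvΔT = 2.20×20.8×(1470−619) = 38900 J.
Q = ΔU + W = nCpΔT = 54500 J.
State after step 1: P = 2450 kPa, V = 11.0 L, T = 1470 K.
Step 2 — Isothermal: T stays 1470 K; PV = const ⇒ V₂ = 4.03 L, P₂ = 6680 kPa.
ΔU = 0 (ideal gas, T constant).
W = nRT ln(V₂/V₁) = 2.20×8.314×1470×ln(0.366) = -27000 J.
Q = ΔU + W = -27000 J.
Net over both steps: W = -11500 J, Q = 27500 J, ΔU = 38900 J.

27500 J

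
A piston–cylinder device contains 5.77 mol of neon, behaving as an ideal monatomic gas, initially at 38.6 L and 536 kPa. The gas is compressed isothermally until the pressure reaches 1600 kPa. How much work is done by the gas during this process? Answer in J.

T₁ = P₁V₁/(nR) = 536×38.6/(5.77×8.314) = 431 K.
Isothermal: T stays 431 K; PV = const ⇒ V₂ = 12.9 L, P₂ = 1600 kPa.
W = nRT ln(V₂/V₁) = 5.77×8.314×431×ln(0.335) = -22600 J.

-22600 J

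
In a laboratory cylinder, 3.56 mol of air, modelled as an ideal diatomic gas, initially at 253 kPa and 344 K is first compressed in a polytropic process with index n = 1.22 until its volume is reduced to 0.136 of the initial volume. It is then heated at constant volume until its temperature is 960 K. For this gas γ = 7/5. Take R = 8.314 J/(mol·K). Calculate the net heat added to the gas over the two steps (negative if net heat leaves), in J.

20100 J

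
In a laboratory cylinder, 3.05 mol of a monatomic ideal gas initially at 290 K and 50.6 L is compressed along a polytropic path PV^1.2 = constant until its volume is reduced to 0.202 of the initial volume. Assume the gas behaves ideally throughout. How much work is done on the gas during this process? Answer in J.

P₁ = nRT₁/V₁ = 3.05×8.314×290/50.6 = 145 kPa.
Polytropic n=1.2: T₂ = T₁(V₁/V₂)^(n−1) = 290×(4.95)^0.20 = 399 K; P₂ = P₁(V₁/V₂)^n = 991 kPa.
W = (P₁V₁−P₂V₂)/(n−1) = (145×50.6−991×10.2)/0.20 = -13900 J.
Work done on the gas = −W_by = 13900 J.

13900 J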